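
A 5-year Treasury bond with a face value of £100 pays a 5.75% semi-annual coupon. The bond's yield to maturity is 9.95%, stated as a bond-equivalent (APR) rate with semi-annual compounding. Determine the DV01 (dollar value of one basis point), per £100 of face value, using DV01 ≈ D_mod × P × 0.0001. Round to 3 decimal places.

£0.035

Periodic yield y = 0.04975.
  t   CF        PV=CF/(1+0.04975)^t    t·PV
  1        2.875         2.7387         2.7387
  2        2.875         2.6090         5.2179
  3        2.875         2.4853         7.4559
  4        2.875         2.3675         9.4701
  5        2.875         2.2553        11.2766
  6        2.875         2.1484        12.8906
  7        2.875         2.0466        14.3263
  8        2.875         1.9496        15.5970
  9        2.875         1.8572        16.7150
  10     102.875        63.3069       633.0690
  Σ                     83.7647       728.7572
P = 83.7647; D_Mac = 8.70006 half-year periods = 4.35003 yrs; D_mod = 4.14387 yrs.
DV01 ≈ 4.14387 × 83.7647 × 0.0001 = 0.034711.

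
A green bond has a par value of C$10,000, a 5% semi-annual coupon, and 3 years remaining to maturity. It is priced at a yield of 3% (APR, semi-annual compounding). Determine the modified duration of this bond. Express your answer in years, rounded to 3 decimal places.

Periodic yield y = 0.015. First find Macaulay duration:
  t   CF        PV=CF/(1+0.015)^t    t·PV
  1       250.00       246.3054       246.3054
  2       250.00       242.6654       485.3309
  3       250.00       239.0792       717.2377
  4       250.00       235.5461       942.1842
  5       250.00       232.0651     1,160.3254
  6    10,250.00     9,374.0575    56,244.3448
  Σ                 10,569.7187    59,795.7285
P = 10,569.7187; Macaulay duration = 59,795.7285 / 10,569.7187 = 5.65727 half-year periods = 2.82863 years.
Modified duration = D_Mac / (1 + y) = 2.82863 / 1.015 = 2.78683 years.

2.787 years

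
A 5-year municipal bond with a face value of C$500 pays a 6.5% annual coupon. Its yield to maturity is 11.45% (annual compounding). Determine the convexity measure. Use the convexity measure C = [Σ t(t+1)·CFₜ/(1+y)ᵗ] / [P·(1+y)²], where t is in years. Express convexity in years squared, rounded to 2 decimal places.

20.07

With y = 0.1145:
  t   CF        PV=CF/(1+0.1145)^t    t·PV        t(t+1)·PV
  1        32.50        29.1611        29.1611          58.3221
  2        32.50        26.1651        52.3303         156.9909
  3        32.50        23.4770        70.4311         281.7244
  4        32.50        21.0651        84.2603         421.3016
  5       532.50       309.6843     1,548.4217       9,290.5303
  Σ                    409.5527     1,784.6045      10,208.8692
P = 409.5527.
Convexity = Σ t(t+1)·PV / [P·(1+y)²] = 10,208.8692 / (409.5527 × 1.242110) = 20.06817.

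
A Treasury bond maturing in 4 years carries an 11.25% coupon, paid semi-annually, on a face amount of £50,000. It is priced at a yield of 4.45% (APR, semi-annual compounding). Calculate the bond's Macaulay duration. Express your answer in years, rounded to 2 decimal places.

Periodic yield y = 0.02225. Discount each cash flow and weight by its period:
  t   CF        PV=CF/(1+0.02225)^t    t·PV
  1     2,812.50     2,751.2839     2,751.2839
  2     2,812.50     2,691.4003     5,382.8006
  3     2,812.50     2,632.8200     7,898.4601
  4     2,812.50     2,575.5148    10,302.0593
  5     2,812.50     2,519.4569    12,597.2845
  6     2,812.50     2,464.6191    14,787.7148
  7     2,812.50     2,410.9749    16,876.8246
  8    52,812.50    44,287.3580   354,298.8637
  Σ                 62,333.4280   424,895.2915
Price P = Σ PV = 62,333.4280.
Macaulay duration = Σ(t·PV) / P = 424,895.2915 / 62,333.4280 = 6.81649 half-year periods.
In years: 6.81649 / 2 = 3.40825 years.

3.41 years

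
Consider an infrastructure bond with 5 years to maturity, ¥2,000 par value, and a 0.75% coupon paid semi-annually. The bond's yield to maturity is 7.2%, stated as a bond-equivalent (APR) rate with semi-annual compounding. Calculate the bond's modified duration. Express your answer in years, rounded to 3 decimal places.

4.728 years

Periodic yield y = 0.036. First find Macaulay duration:
  t   CF        PV=CF/(1+0.036)^t    t·PV
  1         7.50         7.2394         7.2394
  2         7.50         6.9878        13.9756
  3         7.50         6.7450        20.2350
  4         7.50         6.5106        26.0425
  5         7.50         6.2844        31.4219
  6         7.50         6.0660        36.3960
  7         7.50         5.8552        40.9865
  8         7.50         5.6518        45.2140
  9         7.50         5.4554        49.0982
  10    2,007.50     1,409.4770    14,094.7702
  Σ                  1,466.2726    14,365.3794
P = 1,466.2726; Macaulay duration = 14,365.3794 / 1,466.2726 = 9.79721 half-year periods = 4.89860 years.
Modified duration = D_Mac / (1 + y) = 4.89860 / 1.036 = 4.72838 years.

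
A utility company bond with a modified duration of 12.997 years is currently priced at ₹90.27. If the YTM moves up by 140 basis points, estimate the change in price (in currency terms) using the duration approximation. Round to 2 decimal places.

Duration approximation: ΔP/P ≈ -D_mod · Δy = -12.997 × (+0.014) = -0.181958.
ΔP ≈ 90.27 × (-0.181958) = -16.42534866.

-₹16.43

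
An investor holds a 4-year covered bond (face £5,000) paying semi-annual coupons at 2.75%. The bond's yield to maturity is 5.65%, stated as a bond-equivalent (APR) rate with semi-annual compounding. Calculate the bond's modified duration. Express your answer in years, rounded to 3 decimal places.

3.698 years

Periodic yield y = 0.02825. First find Macaulay duration:
  t   CF        PV=CF/(1+0.02825)^t    t·PV
  1        68.75        66.8612        66.8612
  2        68.75        65.0242       130.0485
  3        68.75        63.2378       189.7133
  4        68.75        61.5004       246.0015
  5        68.75        59.8107       299.0537
  6        68.75        58.1675       349.0050
  7        68.75        56.5694       395.9859
  8     5,068.75     4,056.1231    32,448.9847
  Σ                  4,487.2943    34,125.6538
P = 4,487.2943; Macaulay duration = 34,125.6538 / 4,487.2943 = 7.60495 half-year periods = 3.80248 years.
Modified duration = D_Mac / (1 + y) = 3.80248 / 1.02825 = 3.69801 years.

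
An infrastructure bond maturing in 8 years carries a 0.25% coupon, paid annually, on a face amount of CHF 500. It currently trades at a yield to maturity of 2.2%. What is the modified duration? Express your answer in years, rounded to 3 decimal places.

Periodic yield y = 0.022. First find Macaulay duration:
  t   CF        PV=CF/(1+0.022)^t    t·PV
  1         1.25         1.2231         1.2231
  2         1.25         1.1968         2.3935
  3         1.25         1.1710         3.5130
  4         1.25         1.1458         4.5832
  5         1.25         1.1211         5.6056
  6         1.25         1.0970         6.5820
  7         1.25         1.0734         7.5137
  8       501.25       421.1601     3,369.2808
  Σ                    429.1883     3,400.6949
P = 429.1883; Macaulay duration = 3,400.6949 / 429.1883 = 7.92355 years.
Modified duration = D_Mac / (1 + y) = 7.92355 / 1.022 = 7.75298 years.

7.753 years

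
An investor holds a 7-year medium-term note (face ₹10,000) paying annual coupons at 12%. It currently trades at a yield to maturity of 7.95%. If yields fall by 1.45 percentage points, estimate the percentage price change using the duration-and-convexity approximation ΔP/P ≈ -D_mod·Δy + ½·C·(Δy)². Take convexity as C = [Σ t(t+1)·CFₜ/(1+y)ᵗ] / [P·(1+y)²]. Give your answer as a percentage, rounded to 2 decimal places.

+7.45%

With y = 0.0795:
  t   CF        PV=CF/(1+0.0795)^t    t·PV        t(t+1)·PV
  1     1,200.00     1,111.6258     1,111.6258       2,223.2515
  2     1,200.00     1,029.7598     2,059.5197       6,178.5591
  3     1,200.00       953.9230     2,861.7689      11,447.0756
  4     1,200.00       883.6711     3,534.6845      17,673.4223
  5     1,200.00       818.5930     4,092.9649      24,557.7892
  6     1,200.00       758.3075     4,549.8452      31,848.9161
  7    11,200.00     6,556.3102    45,894.1717     367,153.3735
  Σ                 12,112.1904    64,104.5805     461,082.3873
P = 12,112.1904; D_Mac = 5.29257 yrs; D_mod = 4.90279 yrs; C = 32.66710.
Duration effect: -4.90279 × (-0.0145) = +0.071091
Convexity effect: 0.5 × 32.66710 × (-0.0145)² = +0.0034341
ΔP/P ≈ +0.071091 + 0.0034341 = +0.074525 = +7.4525%.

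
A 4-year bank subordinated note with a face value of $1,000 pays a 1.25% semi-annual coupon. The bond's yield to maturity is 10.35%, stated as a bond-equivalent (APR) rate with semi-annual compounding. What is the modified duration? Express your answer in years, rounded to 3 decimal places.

3.702 years

Periodic yield y = 0.05175. First find Macaulay duration:
  t   CF        PV=CF/(1+0.05175)^t    t·PV
  1         6.25         5.9425         5.9425
  2         6.25         5.6501        11.3002
  3         6.25         5.3721        16.1162
  4         6.25         5.1078        20.4310
  5         6.25         4.8564        24.2822
  6         6.25         4.6175        27.7049
  7         6.25         4.3903        30.7320
  8     1,006.25       672.0564     5,376.4513
  Σ                    707.9930     5,512.9602
P = 707.9930; Macaulay duration = 5,512.9602 / 707.9930 = 7.78674 half-year periods = 3.89337 years.
Modified duration = D_Mac / (1 + y) = 3.89337 / 1.05175 = 3.70180 years.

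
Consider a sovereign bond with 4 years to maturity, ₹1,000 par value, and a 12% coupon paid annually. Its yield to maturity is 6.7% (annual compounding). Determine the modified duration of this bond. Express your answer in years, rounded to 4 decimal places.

3.2353 years

Periodic yield y = 0.067. First find Macaulay duration:
  t   CF        PV=CF/(1+0.067)^t    t·PV
  1       120.00       112.4649       112.4649
  2       120.00       105.4029       210.8057
  3       120.00        98.7843       296.3529
  4     1,120.00       864.0927     3,456.3709
  Σ                  1,180.7447     4,075.9944
P = 1,180.7447; Macaulay duration = 4,075.9944 / 1,180.7447 = 3.45205 years.
Modified duration = D_Mac / (1 + y) = 3.45205 / 1.067 = 3.23529 years.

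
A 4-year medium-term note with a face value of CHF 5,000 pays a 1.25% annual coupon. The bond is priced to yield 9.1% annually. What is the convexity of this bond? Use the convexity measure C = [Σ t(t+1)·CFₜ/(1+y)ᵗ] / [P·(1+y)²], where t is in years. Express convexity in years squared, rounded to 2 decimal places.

With y = 0.091:
  t   CF        PV=CF/(1+0.091)^t    t·PV        t(t+1)·PV
  1        62.50        57.2869        57.2869         114.5738
  2        62.50        52.5086       105.0172         315.0517
  3        62.50        48.1289       144.3866         577.5466
  4     5,062.50     3,573.2717    14,293.0866      71,465.4330
  Σ                  3,731.1960    14,599.7774      72,472.6050
P = 3,731.1960.
Convexity = Σ t(t+1)·PV / [P·(1+y)²] = 72,472.6050 / (3,731.1960 × 1.190281) = 16.31835.

16.32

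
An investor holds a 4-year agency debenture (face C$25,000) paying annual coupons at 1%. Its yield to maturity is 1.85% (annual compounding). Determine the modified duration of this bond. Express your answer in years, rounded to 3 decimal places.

3.868 years

Periodic yield y = 0.0185. First find Macaulay duration:
  t   CF        PV=CF/(1+0.0185)^t    t·PV
  1       250.00       245.4590       245.4590
  2       250.00       241.0005       482.0010
  3       250.00       236.6230       709.8689
  4    25,250.00    23,464.8212    93,859.2848
  Σ                 24,187.9037    95,296.6137
P = 24,187.9037; Macaulay duration = 95,296.6137 / 24,187.9037 = 3.93985 years.
Modified duration = D_Mac / (1 + y) = 3.93985 / 1.0185 = 3.86828 years.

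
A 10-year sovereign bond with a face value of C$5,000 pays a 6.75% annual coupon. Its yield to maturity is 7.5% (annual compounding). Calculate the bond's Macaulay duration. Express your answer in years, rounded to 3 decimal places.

Periodic yield y = 0.075. Discount each cash flow and weight by its year:
  t   CF        PV=CF/(1+0.075)^t    t·PV
  1       337.50       313.9535       313.9535
  2       337.50       292.0498       584.0995
  3       337.50       271.6742       815.0226
  4       337.50       252.7202     1,010.8807
  5       337.50       235.0885     1,175.4427
  6       337.50       218.6870     1,312.1221
  7       337.50       203.4298     1,424.0085
  8       337.50       189.2370     1,513.8960
  9       337.50       176.0344     1,584.3098
  10    5,337.50     2,589.7226    25,897.2259
  Σ                  4,742.5970    35,630.9613
Price P = Σ PV = 4,742.5970.
Macaulay duration = Σ(t·PV) / P = 35,630.9613 / 4,742.5970 = 7.51296 years.

7.513 years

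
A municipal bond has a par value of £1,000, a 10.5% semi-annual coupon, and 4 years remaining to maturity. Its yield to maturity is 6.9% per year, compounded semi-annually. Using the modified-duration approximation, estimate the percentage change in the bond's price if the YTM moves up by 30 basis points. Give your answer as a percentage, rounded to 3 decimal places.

-0.988%

Periodic yield y = 0.0345. Modified duration first:
  t   CF        PV=CF/(1+0.0345)^t    t·PV
  1        52.50        50.7492        50.7492
  2        52.50        49.0567        98.1134
  3        52.50        47.4207       142.2621
  4        52.50        45.8392       183.3569
  5        52.50        44.3105       221.5526
  6        52.50        42.8328       256.9967
  7        52.50        41.4043       289.8304
  8     1,052.50       802.3764     6,419.0112
  Σ                  1,123.9898     7,661.8724
P = 1,123.9898; D_Mac = 6.81667 half-year periods = 3.40834 yrs; D_mod = 3.40834/(1+0.0345) = 3.29467 yrs.
ΔP/P ≈ -D_mod · Δy = -3.29467 × (+0.003) = -0.009884 = -0.9884%.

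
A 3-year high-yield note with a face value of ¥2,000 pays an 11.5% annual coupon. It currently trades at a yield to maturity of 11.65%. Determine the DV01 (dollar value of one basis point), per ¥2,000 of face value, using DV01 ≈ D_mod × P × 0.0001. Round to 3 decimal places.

Periodic yield y = 0.1165.
  t   CF        PV=CF/(1+0.1165)^t    t·PV
  1       230.00       206.0009       206.0009
  2       230.00       184.5060       369.0119
  3     2,230.00     1,602.2441     4,806.7323
  Σ                  1,992.7509     5,381.7451
P = 1,992.7509; D_Mac = 2.70066 yrs; D_mod = 2.41886 yrs.
DV01 ≈ 2.41886 × 1,992.7509 × 0.0001 = 0.482019.

¥0.482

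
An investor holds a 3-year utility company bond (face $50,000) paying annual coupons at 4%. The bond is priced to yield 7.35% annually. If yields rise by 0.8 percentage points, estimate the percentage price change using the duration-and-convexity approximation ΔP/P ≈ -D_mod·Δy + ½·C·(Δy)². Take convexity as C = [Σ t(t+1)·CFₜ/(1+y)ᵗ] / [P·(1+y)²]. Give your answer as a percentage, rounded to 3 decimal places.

-2.115%

With y = 0.0735:
  t   CF        PV=CF/(1+0.0735)^t    t·PV        t(t+1)·PV
  1     2,000.00     1,863.0647     1,863.0647       3,726.1295
  2     2,000.00     1,735.5051     3,471.0102      10,413.0307
  3    52,000.00    42,033.6591   126,100.9772     504,403.9087
  Σ                 45,632.2289   131,435.0522     518,543.0689
P = 45,632.2289; D_Mac = 2.88031 yrs; D_mod = 2.68310 yrs; C = 9.86073.
Duration effect: -2.68310 × (+0.008) = -0.021465
Convexity effect: 0.5 × 9.86073 × (0.008)² = +0.0003155
ΔP/P ≈ -0.021465 + 0.0003155 = -0.021149 = -2.1149%.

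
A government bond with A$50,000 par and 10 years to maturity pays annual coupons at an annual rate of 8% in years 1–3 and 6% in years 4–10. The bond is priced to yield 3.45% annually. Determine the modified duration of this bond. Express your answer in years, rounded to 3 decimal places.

Periodic yield y = 0.0345. First find Macaulay duration:
  t   CF        PV=CF/(1+0.0345)^t    t·PV
  1     4,000.00     3,866.6022     3,866.6022
  2     4,000.00     3,737.6532     7,475.3064
  3     4,000.00     3,613.0045    10,839.0136
  4     3,000.00     2,619.3846    10,477.5385
  5     3,000.00     2,532.0296    12,660.1480
  6     3,000.00     2,447.5878    14,685.5270
  7     3,000.00     2,365.9621    16,561.7349
  8     3,000.00     2,287.0586    18,296.4689
  9     3,000.00     2,210.7865    19,897.0783
  10   53,000.00    37,754.6909   377,546.9095
  Σ                 63,434.7602   492,306.3273
P = 63,434.7602; Macaulay duration = 492,306.3273 / 63,434.7602 = 7.76083 years.
Modified duration = D_Mac / (1 + y) = 7.76083 / 1.0345 = 7.50201 years.

7.502 years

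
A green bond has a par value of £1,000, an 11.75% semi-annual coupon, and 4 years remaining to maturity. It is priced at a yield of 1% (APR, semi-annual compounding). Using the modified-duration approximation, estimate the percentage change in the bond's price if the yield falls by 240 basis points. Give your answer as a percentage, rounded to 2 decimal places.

+8.19%

Periodic yield y = 0.005. Modified duration first:
  t   CF        PV=CF/(1+0.005)^t    t·PV
  1        58.75        58.4577        58.4577
  2        58.75        58.1669       116.3338
  3        58.75        57.8775       173.6325
  4        58.75        57.5895       230.3582
  5        58.75        57.3030       286.5151
  6        58.75        57.0179       342.1076
  7        58.75        56.7343       397.1399
  8     1,058.75     1,017.3372     8,138.6977
  Σ                  1,420.4841     9,743.2424
P = 1,420.4841; D_Mac = 6.85910 half-year periods = 3.42955 yrs; D_mod = 3.42955/(1+0.005) = 3.41249 yrs.
ΔP/P ≈ -D_mod · Δy = -3.41249 × (-0.024) = +0.081900 = +8.1900%.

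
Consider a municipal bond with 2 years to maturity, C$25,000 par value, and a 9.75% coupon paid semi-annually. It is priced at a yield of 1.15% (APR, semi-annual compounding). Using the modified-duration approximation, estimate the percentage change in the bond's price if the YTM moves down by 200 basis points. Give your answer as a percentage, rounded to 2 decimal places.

+3.73%

Periodic yield y = 0.00575. Modified duration first:
  t   CF        PV=CF/(1+0.00575)^t    t·PV
  1     1,218.75     1,211.7823     1,211.7823
  2     1,218.75     1,204.8543     2,409.7087
  3     1,218.75     1,197.9660     3,593.8981
  4    26,218.75    25,624.2886   102,497.1545
  Σ                 29,238.8913   109,712.5436
P = 29,238.8913; D_Mac = 3.75228 half-year periods = 1.87614 yrs; D_mod = 1.87614/(1+0.00575) = 1.86541 yrs.
ΔP/P ≈ -D_mod · Δy = -1.86541 × (-0.02) = +0.037308 = +3.7308%.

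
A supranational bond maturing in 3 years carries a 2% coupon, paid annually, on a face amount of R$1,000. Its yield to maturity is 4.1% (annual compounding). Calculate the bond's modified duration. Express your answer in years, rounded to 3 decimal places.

2.824 years

Periodic yield y = 0.041. First find Macaulay duration:
  t   CF        PV=CF/(1+0.041)^t    t·PV
  1        20.00        19.2123        19.2123
  2        20.00        18.4556        36.9112
  3     1,020.00       904.1656     2,712.4968
  Σ                    941.8335     2,768.6203
P = 941.8335; Macaulay duration = 2,768.6203 / 941.8335 = 2.93961 years.
Modified duration = D_Mac / (1 + y) = 2.93961 / 1.041 = 2.82383 years.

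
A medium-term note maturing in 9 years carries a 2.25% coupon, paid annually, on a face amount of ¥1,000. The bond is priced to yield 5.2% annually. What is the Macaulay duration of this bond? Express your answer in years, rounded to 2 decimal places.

8.13 years

Periodic yield y = 0.052. Discount each cash flow and weight by its year:
  t   CF        PV=CF/(1+0.052)^t    t·PV
  1        22.50        21.3878        21.3878
  2        22.50        20.3306        40.6613
  3        22.50        19.3257        57.9771
  4        22.50        18.3704        73.4818
  5        22.50        17.4624        87.3120
  6        22.50        16.5992        99.5954
  7        22.50        15.7787       110.4512
  8        22.50        14.9988       119.9904
  9     1,022.50       647.9204     5,831.2837
  Σ                    792.1742     6,442.1406
Price P = Σ PV = 792.1742.
Macaulay duration = Σ(t·PV) / P = 6,442.1406 / 792.1742 = 8.13223 years.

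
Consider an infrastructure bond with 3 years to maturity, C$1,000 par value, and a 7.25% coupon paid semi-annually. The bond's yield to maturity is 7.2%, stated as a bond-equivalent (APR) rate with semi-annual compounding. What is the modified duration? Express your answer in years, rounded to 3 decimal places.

2.654 years

Periodic yield y = 0.036. First find Macaulay duration:
  t   CF        PV=CF/(1+0.036)^t    t·PV
  1        36.25        34.9903        34.9903
  2        36.25        33.7745        67.5489
  3        36.25        32.6008        97.8025
  4        36.25        31.4680       125.8720
  5        36.25        30.3745       151.8725
  6     1,036.25       838.1196     5,028.7178
  Σ                  1,001.3278     5,506.8040
P = 1,001.3278; Macaulay duration = 5,506.8040 / 1,001.3278 = 5.49950 half-year periods = 2.74975 years.
Modified duration = D_Mac / (1 + y) = 2.74975 / 1.036 = 2.65420 years.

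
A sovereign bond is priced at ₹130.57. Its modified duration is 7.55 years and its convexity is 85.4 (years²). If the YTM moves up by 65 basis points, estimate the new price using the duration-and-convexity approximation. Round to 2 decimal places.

Duration effect: -D_mod·Δy = -7.55 × (+0.0065) = -0.049075
Convexity effect: ½·C·(Δy)² = 0.5 × 85.4 × (0.0065)² = +0.001804075
ΔP/P ≈ -0.049075 + 0.001804075 = -0.047270925
New price ≈ 130.57 × (1 - 0.047270925) = 124.39783532275.

₹124.40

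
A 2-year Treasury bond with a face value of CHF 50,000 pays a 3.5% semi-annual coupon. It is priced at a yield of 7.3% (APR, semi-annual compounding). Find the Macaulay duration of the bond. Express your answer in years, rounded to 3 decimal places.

1.947 years

Periodic yield y = 0.0365. Discount each cash flow and weight by its period:
  t   CF        PV=CF/(1+0.0365)^t    t·PV
  1       875.00       844.1872       844.1872
  2       875.00       814.4594     1,628.9188
  3       875.00       785.7785     2,357.3355
  4    50,875.00    44,078.5395   176,314.1581
  Σ                 46,522.9646   181,144.5996
Price P = Σ PV = 46,522.9646.
Macaulay duration = Σ(t·PV) / P = 181,144.5996 / 46,522.9646 = 3.89366 half-year periods.
In years: 3.89366 / 2 = 1.94683 years.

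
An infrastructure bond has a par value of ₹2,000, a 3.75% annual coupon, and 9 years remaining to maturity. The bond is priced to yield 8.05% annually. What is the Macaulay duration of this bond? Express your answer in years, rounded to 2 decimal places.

7.56 years

Periodic yield y = 0.0805. Discount each cash flow and weight by its year:
  t   CF        PV=CF/(1+0.0805)^t    t·PV
  1        75.00        69.4123        69.4123
  2        75.00        64.2409       128.4818
  3        75.00        59.4548       178.3644
  4        75.00        55.0253       220.1011
  5        75.00        50.9257       254.6287
  6        75.00        47.1316       282.7899
  7        75.00        43.6202       305.3415
  8        75.00        40.3704       322.9632
  9     2,075.00     1,033.7015     9,303.3138
  Σ                  1,463.8829    11,065.3968
Price P = Σ PV = 1,463.8829.
Macaulay duration = Σ(t·PV) / P = 11,065.3968 / 1,463.8829 = 7.55894 years.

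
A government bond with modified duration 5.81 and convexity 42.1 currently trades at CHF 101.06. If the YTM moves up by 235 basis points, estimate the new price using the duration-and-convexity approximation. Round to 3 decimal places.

CHF 88.437

Duration effect: -D_mod·Δy = -5.81 × (+0.0235) = -0.136535
Convexity effect: ½·C·(Δy)² = 0.5 × 42.1 × (0.0235)² = +0.0116248625
ΔP/P ≈ -0.136535 + 0.0116248625 = -0.1249101375
New price ≈ 101.06 × (1 - 0.1249101375) = 88.43658150425.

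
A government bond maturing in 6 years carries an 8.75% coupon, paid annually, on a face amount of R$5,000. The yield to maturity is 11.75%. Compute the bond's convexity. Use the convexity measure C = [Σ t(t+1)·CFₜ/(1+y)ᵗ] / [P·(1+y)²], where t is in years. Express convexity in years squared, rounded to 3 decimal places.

With y = 0.1175:
  t   CF        PV=CF/(1+0.1175)^t    t·PV        t(t+1)·PV
  1       437.50       391.4989       391.4989         782.9978
  2       437.50       350.3346       700.6691       2,102.0074
  3       437.50       313.4985       940.4955       3,761.9820
  4       437.50       280.5356     1,122.1423       5,610.7113
  5       437.50       251.0385     1,255.1927       7,531.1562
  6     5,437.50     2,791.9914    16,751.9485     117,263.6396
  Σ                  4,378.8975    21,161.9470     137,052.4942
P = 4,378.8975.
Convexity = Σ t(t+1)·PV / [P·(1+y)²] = 137,052.4942 / (4,378.8975 × 1.248806) = 25.06266.

25.063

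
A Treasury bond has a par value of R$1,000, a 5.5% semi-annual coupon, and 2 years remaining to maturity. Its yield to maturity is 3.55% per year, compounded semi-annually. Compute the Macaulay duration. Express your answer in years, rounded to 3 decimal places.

1.923 years

Periodic yield y = 0.01775. Discount each cash flow and weight by its period:
  t   CF        PV=CF/(1+0.01775)^t    t·PV
  1        27.50        27.0204        27.0204
  2        27.50        26.5491        53.0983
  3        27.50        26.0861        78.2583
  4     1,027.50       957.6733     3,830.6933
  Σ                  1,037.3290     3,989.0703
Price P = Σ PV = 1,037.3290.
Macaulay duration = Σ(t·PV) / P = 3,989.0703 / 1,037.3290 = 3.84552 half-year periods.
In years: 3.84552 / 2 = 1.92276 years.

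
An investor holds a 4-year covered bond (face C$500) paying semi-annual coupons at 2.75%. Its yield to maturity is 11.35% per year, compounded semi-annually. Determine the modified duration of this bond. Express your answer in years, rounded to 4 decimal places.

3.5726 years

Periodic yield y = 0.05675. First find Macaulay duration:
  t   CF        PV=CF/(1+0.05675)^t    t·PV
  1        6.875         6.5058         6.5058
  2        6.875         6.1564        12.3128
  3        6.875         5.8258        17.4774
  4        6.875         5.5129        22.0518
  5        6.875         5.2169        26.0844
  6        6.875         4.9367        29.6204
  7        6.875         4.6716        32.7013
  8      506.875       325.9289     2,607.4309
  Σ                    364.7551     2,754.1848
P = 364.7551; Macaulay duration = 2,754.1848 / 364.7551 = 7.55078 half-year periods = 3.77539 years.
Modified duration = D_Mac / (1 + y) = 3.77539 / 1.05675 = 3.57264 years.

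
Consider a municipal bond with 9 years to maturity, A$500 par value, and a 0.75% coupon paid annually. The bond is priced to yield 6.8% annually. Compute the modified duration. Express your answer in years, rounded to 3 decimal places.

8.087 years

Periodic yield y = 0.068. First find Macaulay duration:
  t   CF        PV=CF/(1+0.068)^t    t·PV
  1         3.75         3.5112         3.5112
  2         3.75         3.2877         6.5753
  3         3.75         3.0783         9.2350
  4         3.75         2.8823        11.5294
  5         3.75         2.6988        13.4941
  6         3.75         2.5270        15.1619
  7         3.75         2.3661        16.5627
  8         3.75         2.2154        17.7236
  9       503.75       278.6595     2,507.9351
  Σ                    301.2264     2,601.7284
P = 301.2264; Macaulay duration = 2,601.7284 / 301.2264 = 8.63712 years.
Modified duration = D_Mac / (1 + y) = 8.63712 / 1.068 = 8.08719 years.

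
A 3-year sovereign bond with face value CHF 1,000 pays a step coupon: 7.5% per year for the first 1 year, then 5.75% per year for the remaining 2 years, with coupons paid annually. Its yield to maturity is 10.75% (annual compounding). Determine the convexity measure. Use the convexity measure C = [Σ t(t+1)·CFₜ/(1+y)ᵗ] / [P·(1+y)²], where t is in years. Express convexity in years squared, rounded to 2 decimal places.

With y = 0.1075:
  t   CF        PV=CF/(1+0.1075)^t    t·PV        t(t+1)·PV
  1        75.00        67.7201        67.7201         135.4402
  2        57.50        46.8792        93.7584         281.2753
  3     1,057.50       778.4831     2,335.4492       9,341.7968
  Σ                    893.0824     2,496.9277       9,758.5123
P = 893.0824.
Convexity = Σ t(t+1)·PV / [P·(1+y)²] = 9,758.5123 / (893.0824 × 1.226556) = 8.90850.

8.91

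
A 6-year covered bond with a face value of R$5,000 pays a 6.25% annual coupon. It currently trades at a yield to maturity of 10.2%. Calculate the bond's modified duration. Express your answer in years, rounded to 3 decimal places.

Periodic yield y = 0.102. First find Macaulay duration:
  t   CF        PV=CF/(1+0.102)^t    t·PV
  1       312.50       283.5753       283.5753
  2       312.50       257.3279       514.6557
  3       312.50       233.5099       700.5296
  4       312.50       211.8964       847.5857
  5       312.50       192.2835       961.4176
  6     5,312.50     2,966.2611    17,797.5666
  Σ                  4,144.8541    21,105.3305
P = 4,144.8541; Macaulay duration = 21,105.3305 / 4,144.8541 = 5.09194 years.
Modified duration = D_Mac / (1 + y) = 5.09194 / 1.102 = 4.62063 years.

4.621 years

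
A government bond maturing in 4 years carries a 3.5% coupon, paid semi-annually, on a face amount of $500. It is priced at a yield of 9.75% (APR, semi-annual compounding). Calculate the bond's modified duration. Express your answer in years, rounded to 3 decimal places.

3.559 years

Periodic yield y = 0.04875. First find Macaulay duration:
  t   CF        PV=CF/(1+0.04875)^t    t·PV
  1         8.75         8.3433         8.3433
  2         8.75         7.9554        15.9109
  3         8.75         7.5856        22.7569
  4         8.75         7.2330        28.9321
  5         8.75         6.8968        34.4840
  6         8.75         6.5762        39.4573
  7         8.75         6.2705        43.8937
  8       508.75       347.6391     2,781.1129
  Σ                    398.5000     2,974.8911
P = 398.5000; Macaulay duration = 2,974.8911 / 398.5000 = 7.46522 half-year periods = 3.73261 years.
Modified duration = D_Mac / (1 + y) = 3.73261 / 1.04875 = 3.55910 years.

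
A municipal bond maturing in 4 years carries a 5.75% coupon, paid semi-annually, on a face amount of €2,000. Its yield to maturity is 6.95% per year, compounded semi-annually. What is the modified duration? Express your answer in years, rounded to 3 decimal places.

3.499 years

Periodic yield y = 0.03475. First find Macaulay duration:
  t   CF        PV=CF/(1+0.03475)^t    t·PV
  1        57.50        55.5690        55.5690
  2        57.50        53.7028       107.4056
  3        57.50        51.8993       155.6979
  4        57.50        50.1564       200.6255
  5        57.50        48.4720       242.3598
  6        57.50        46.8441       281.0648
  7        57.50        45.2710       316.8968
  8     2,057.50     1,565.5119    12,524.0949
  Σ                  1,917.4264    13,883.7144
P = 1,917.4264; Macaulay duration = 13,883.7144 / 1,917.4264 = 7.24081 half-year periods = 3.62040 years.
Modified duration = D_Mac / (1 + y) = 3.62040 / 1.03475 = 3.49882 years.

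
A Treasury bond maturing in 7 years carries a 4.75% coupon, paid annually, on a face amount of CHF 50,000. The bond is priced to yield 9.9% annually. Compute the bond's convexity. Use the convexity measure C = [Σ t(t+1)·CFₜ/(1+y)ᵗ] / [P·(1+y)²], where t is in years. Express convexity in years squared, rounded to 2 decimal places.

With y = 0.099:
  t   CF        PV=CF/(1+0.099)^t    t·PV        t(t+1)·PV
  1     2,375.00     2,161.0555     2,161.0555       4,322.1110
  2     2,375.00     1,966.3835     3,932.7671      11,798.3012
  3     2,375.00     1,789.2480     5,367.7440      21,470.9758
  4     2,375.00     1,628.0691     6,512.2766      32,561.3828
  5     2,375.00     1,481.4096     7,407.0480      44,442.2877
  6     2,375.00     1,347.9614     8,087.7685      56,614.3792
  7    52,375.00    27,048.3133   189,338.1934   1,514,705.5476
  Σ                 37,422.4405   222,806.8530   1,685,914.9854
P = 37,422.4405.
Convexity = Σ t(t+1)·PV / [P·(1+y)²] = 1,685,914.9854 / (37,422.4405 × 1.207801) = 37.29994.

37.30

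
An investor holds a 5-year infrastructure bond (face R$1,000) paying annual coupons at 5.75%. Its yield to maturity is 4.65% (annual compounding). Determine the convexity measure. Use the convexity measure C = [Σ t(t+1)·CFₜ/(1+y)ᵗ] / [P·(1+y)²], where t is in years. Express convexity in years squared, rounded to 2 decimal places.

23.75

With y = 0.0465:
  t   CF        PV=CF/(1+0.0465)^t    t·PV        t(t+1)·PV
  1        57.50        54.9451        54.9451         109.8901
  2        57.50        52.5036       105.0073         315.0218
  3        57.50        50.1707       150.5121         602.0484
  4        57.50        47.9414       191.7657         958.8284
  5     1,057.50       842.5277     4,212.6387      25,275.8324
  Σ                  1,048.0886     4,714.8688      27,261.6212
P = 1,048.0886.
Convexity = Σ t(t+1)·PV / [P·(1+y)²] = 27,261.6212 / (1,048.0886 × 1.095162) = 23.75064.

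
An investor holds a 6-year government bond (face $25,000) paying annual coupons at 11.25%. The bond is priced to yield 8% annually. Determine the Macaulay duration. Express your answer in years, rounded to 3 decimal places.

Periodic yield y = 0.08. Discount each cash flow and weight by its year:
  t   CF        PV=CF/(1+0.08)^t    t·PV
  1     2,812.50     2,604.1667     2,604.1667
  2     2,812.50     2,411.2654     4,822.5309
  3     2,812.50     2,232.6532     6,697.9595
  4     2,812.50     2,067.2715     8,269.0858
  5     2,812.50     1,914.1402     9,570.7012
  6    27,812.50    17,526.5927   105,159.5565
  Σ                 28,756.0897   137,124.0006
Price P = Σ PV = 28,756.0897.
Macaulay duration = Σ(t·PV) / P = 137,124.0006 / 28,756.0897 = 4.76852 years.

4.769 years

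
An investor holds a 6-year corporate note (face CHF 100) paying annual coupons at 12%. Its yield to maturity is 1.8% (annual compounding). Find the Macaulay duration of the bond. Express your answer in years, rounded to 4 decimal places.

4.9036 years

Periodic yield y = 0.018. Discount each cash flow and weight by its year:
  t   CF        PV=CF/(1+0.018)^t    t·PV
  1        12.00        11.7878        11.7878
  2        12.00        11.5794        23.1588
  3        12.00        11.3746        34.1239
  4        12.00        11.1735        44.6941
  5        12.00        10.9760        54.8798
  6       112.00       100.6309       603.7854
  Σ                    157.5222       772.4298
Price P = Σ PV = 157.5222.
Macaulay duration = Σ(t·PV) / P = 772.4298 / 157.5222 = 4.90362 years.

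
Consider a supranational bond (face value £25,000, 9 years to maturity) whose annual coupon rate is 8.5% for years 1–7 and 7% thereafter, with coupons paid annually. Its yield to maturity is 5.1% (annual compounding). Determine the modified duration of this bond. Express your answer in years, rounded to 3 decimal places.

Periodic yield y = 0.051. First find Macaulay duration:
  t   CF        PV=CF/(1+0.051)^t    t·PV
  1     2,125.00     2,021.8839     2,021.8839
  2     2,125.00     1,923.7716     3,847.5431
  3     2,125.00     1,830.4201     5,491.2604
  4     2,125.00     1,741.5986     6,966.3945
  5     2,125.00     1,657.0872     8,285.4358
  6     2,125.00     1,576.6767     9,460.0599
  7     2,125.00     1,500.1681    10,501.1766
  8     1,750.00     1,175.4829     9,403.8633
  9    26,750.00    17,096.1902   153,865.7122
  Σ                 30,523.2793   209,843.3299
P = 30,523.2793; Macaulay duration = 209,843.3299 / 30,523.2793 = 6.87486 years.
Modified duration = D_Mac / (1 + y) = 6.87486 / 1.051 = 6.54126 years.

6.541 years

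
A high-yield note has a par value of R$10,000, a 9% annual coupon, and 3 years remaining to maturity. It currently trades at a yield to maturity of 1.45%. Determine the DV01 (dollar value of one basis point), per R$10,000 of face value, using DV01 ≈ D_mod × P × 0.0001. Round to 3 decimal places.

Periodic yield y = 0.0145.
  t   CF        PV=CF/(1+0.0145)^t    t·PV
  1       900.00       887.1365       887.1365
  2       900.00       874.4569     1,748.9138
  3    10,900.00    10,439.2751    31,317.8254
  Σ                 12,200.8685    33,953.8757
P = 12,200.8685; D_Mac = 2.78291 yrs; D_mod = 2.74313 yrs.
DV01 ≈ 2.74313 × 12,200.8685 × 0.0001 = 3.346858.

R$3.347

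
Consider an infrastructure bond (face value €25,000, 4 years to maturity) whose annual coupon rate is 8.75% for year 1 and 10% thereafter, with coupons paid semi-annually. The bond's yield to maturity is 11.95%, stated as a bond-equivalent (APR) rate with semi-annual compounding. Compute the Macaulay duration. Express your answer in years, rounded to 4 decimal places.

Periodic yield y = 0.05975. Discount each cash flow and weight by its period:
  t   CF        PV=CF/(1+0.05975)^t    t·PV
  1     1,093.75     1,032.0830     1,032.0830
  2     1,093.75       973.8929     1,947.7859
  3     1,250.00     1,050.2670     3,150.8011
  4     1,250.00       991.0517     3,964.2068
  5     1,250.00       935.1750     4,675.8750
  6     1,250.00       882.4487     5,294.6921
  7     1,250.00       832.6952     5,828.8661
  8    26,250.00    16,500.6824   132,005.4594
  Σ                 23,198.2960   157,899.7694
Price P = Σ PV = 23,198.2960.
Macaulay duration = Σ(t·PV) / P = 157,899.7694 / 23,198.2960 = 6.80652 half-year periods.
In years: 6.80652 / 2 = 3.40326 years.

3.4033 years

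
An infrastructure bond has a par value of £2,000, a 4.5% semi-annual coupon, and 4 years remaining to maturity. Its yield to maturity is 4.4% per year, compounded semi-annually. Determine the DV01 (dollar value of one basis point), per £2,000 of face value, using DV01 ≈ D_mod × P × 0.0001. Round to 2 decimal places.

Periodic yield y = 0.022.
  t   CF        PV=CF/(1+0.022)^t    t·PV
  1        45.00        44.0313        44.0313
  2        45.00        43.0835        86.1669
  3        45.00        42.1560       126.4681
  4        45.00        41.2486       164.9943
  5        45.00        40.3606       201.8032
  6        45.00        39.4918       236.9509
  7        45.00        38.6417       270.4919
  8     2,045.00     1,718.2492    13,745.9935
  Σ                  2,007.2627    14,876.9002
P = 2,007.2627; D_Mac = 7.41154 half-year periods = 3.70577 yrs; D_mod = 3.62600 yrs.
DV01 ≈ 3.62600 × 2,007.2627 × 0.0001 = 0.727833.

£0.73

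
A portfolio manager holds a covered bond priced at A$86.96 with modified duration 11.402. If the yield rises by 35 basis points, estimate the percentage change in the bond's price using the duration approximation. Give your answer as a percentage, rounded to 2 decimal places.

-3.99%

Duration approximation: ΔP/P ≈ -D_mod · Δy = -11.402 × (+0.0035) = -0.039907.
As a percentage: -3.9907%.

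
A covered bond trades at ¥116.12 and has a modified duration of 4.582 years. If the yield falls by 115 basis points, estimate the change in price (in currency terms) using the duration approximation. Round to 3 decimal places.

Duration approximation: ΔP/P ≈ -D_mod · Δy = -4.582 × (-0.0115) = +0.052693.
ΔP ≈ 116.12 × (+0.052693) = +6.11871116.

+¥6.119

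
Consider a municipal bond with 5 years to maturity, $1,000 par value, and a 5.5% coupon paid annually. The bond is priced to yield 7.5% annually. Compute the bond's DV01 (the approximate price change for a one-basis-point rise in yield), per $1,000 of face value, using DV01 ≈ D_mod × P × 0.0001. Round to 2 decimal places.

$0.38

Periodic yield y = 0.075.
  t   CF        PV=CF/(1+0.075)^t    t·PV
  1        55.00        51.1628        51.1628
  2        55.00        47.5933        95.1866
  3        55.00        44.2728       132.8185
  4        55.00        41.1840       164.7361
  5     1,055.00       734.8694     3,674.3468
  Σ                    919.0823     4,118.2508
P = 919.0823; D_Mac = 4.48083 yrs; D_mod = 4.16821 yrs.
DV01 ≈ 4.16821 × 919.0823 × 0.0001 = 0.383093.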